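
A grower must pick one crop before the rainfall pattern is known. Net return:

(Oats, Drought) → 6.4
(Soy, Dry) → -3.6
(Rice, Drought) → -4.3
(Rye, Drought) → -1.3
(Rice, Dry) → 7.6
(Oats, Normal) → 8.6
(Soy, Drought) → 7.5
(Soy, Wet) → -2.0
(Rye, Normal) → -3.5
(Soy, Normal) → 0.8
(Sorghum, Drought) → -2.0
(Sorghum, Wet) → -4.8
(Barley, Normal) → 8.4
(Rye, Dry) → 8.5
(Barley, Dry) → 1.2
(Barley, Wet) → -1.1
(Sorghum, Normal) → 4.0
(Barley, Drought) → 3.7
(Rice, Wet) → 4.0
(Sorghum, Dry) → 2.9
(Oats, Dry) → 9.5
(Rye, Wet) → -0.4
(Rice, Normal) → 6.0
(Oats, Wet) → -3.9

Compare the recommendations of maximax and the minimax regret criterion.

Row maxima: Rice=7.6, Barley=8.4, Rye=8.5, Oats=9.5, Soy=7.5, Sorghum=4.0
Best best-case = 9.5 → Oats.
Column bests: Drought=7.5, Dry=9.5, Normal=8.6, Wet=4.0.
Rice regrets: 11.8, 1.9, 2.6, 0.0 → max 11.8
Barley regrets: 3.8, 8.3, 0.2, 5.1 → max 8.3
Rye regrets: 8.8, 1.0, 12.1, 4.4 → max 12.1
Oats regrets: 1.1, 0.0, 0.0, 7.9 → max 7.9
Soy regrets: 0.0, 13.1, 7.8, 6.0 → max 13.1
Sorghum regrets: 9.5, 6.6, 4.6, 8.8 → max 9.5
Smallest max regret = 7.9 → Oats.

maximax → Oats; minimax regret → Oats (agree)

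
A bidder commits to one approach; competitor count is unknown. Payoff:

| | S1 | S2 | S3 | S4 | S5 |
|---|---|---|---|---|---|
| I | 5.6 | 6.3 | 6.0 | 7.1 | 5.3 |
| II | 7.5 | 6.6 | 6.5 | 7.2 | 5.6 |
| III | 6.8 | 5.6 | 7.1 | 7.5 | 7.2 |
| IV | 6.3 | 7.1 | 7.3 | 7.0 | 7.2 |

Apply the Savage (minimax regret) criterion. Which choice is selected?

IV

Column bests: S1=7.5, S2=7.1, S3=7.3, S4=7.5, S5=7.2.
I regrets: 1.9, 0.8, 1.3, 0.4, 1.9 → max 1.9
II regrets: 0.0, 0.5, 0.8, 0.3, 1.6 → max 1.6
III regrets: 0.7, 1.5, 0.2, 0.0, 0.0 → max 1.5
IV regrets: 1.2, 0.0, 0.0, 0.5, 0.0 → max 1.2
Smallest max regret = 1.2 → IV.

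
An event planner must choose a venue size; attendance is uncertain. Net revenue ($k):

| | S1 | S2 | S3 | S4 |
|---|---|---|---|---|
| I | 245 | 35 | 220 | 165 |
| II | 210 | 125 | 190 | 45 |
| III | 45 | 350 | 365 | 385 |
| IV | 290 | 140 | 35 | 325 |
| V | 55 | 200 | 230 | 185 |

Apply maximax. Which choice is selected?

Row maxima: I=245, II=210, III=385, IV=325, V=230
Best best-case = 385 → III.

III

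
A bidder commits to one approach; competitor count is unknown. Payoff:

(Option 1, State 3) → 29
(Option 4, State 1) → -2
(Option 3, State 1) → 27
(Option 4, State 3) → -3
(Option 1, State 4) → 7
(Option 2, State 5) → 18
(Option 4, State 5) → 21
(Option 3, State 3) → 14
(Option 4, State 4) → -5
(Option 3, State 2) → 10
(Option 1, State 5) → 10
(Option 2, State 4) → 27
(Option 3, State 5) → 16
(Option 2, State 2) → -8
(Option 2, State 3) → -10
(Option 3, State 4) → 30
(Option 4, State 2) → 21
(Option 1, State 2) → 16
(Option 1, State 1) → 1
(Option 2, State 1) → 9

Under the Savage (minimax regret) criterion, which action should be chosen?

Column bests: State 1=27, State 2=21, State 3=29, State 4=30, State 5=21.
Option 1 regrets: 26, 5, 0, 23, 11 → max 26
Option 2 regrets: 18, 29, 39, 3, 3 → max 39
Option 3 regrets: 0, 11, 15, 0, 5 → max 15
Option 4 regrets: 29, 0, 32, 35, 0 → max 35
Smallest max regret = 15 → Option 3.

Option 3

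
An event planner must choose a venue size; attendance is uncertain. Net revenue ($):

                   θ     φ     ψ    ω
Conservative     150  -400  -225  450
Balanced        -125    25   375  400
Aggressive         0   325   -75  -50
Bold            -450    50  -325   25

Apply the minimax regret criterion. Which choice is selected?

Column bests: θ=150, φ=325, ψ=375, ω=450.
Conservative regrets: 0, 725, 600, 0 → max 725
Balanced regrets: 275, 300, 0, 50 → max 300
Aggressive regrets: 150, 0, 450, 500 → max 500
Bold regrets: 600, 275, 700, 425 → max 700
Smallest max regret = 300 → Balanced.

Balanced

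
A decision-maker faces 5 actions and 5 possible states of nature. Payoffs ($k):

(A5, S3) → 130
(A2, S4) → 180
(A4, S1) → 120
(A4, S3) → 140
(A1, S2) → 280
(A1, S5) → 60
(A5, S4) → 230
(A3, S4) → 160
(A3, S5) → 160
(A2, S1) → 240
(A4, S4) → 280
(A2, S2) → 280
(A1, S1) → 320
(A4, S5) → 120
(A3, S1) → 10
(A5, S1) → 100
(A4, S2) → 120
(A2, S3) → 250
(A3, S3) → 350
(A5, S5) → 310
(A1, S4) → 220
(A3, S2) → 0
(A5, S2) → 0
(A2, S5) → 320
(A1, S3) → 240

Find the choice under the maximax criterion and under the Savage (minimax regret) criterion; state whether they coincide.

Row maxima: A1=320, A2=320, A3=350, A4=280, A5=310
Best best-case = 350 → A3.
Column bests: S1=320, S2=280, S3=350, S4=280, S5=320.
A1 regrets: 0, 0, 110, 60, 260 → max 260
A2 regrets: 80, 0, 100, 100, 0 → max 100
A3 regrets: 310, 280, 0, 120, 160 → max 310
A4 regrets: 200, 160, 210, 0, 200 → max 210
A5 regrets: 220, 280, 220, 50, 10 → max 280
Smallest max regret = 100 → A2.

maximax → A3; minimax regret → A2 (disagree)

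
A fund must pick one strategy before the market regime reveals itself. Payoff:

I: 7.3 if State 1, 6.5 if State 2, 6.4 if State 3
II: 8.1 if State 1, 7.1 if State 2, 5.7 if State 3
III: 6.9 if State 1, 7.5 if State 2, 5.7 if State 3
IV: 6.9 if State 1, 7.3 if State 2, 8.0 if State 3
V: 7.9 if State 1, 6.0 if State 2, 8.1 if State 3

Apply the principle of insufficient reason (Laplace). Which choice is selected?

IV

Row averages: I=101/15, II=209/30, III=6.7, IV=7.4, V=22/3
Highest average = 7.4 → IV.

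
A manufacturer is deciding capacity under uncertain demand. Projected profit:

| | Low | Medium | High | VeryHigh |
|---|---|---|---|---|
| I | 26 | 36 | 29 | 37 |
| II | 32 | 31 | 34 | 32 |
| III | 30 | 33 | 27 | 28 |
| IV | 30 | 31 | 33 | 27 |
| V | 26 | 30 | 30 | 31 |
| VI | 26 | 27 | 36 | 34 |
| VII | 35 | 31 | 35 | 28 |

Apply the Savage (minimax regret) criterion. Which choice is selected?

II

Column bests: Low=35, Medium=36, High=36, VeryHigh=37.
I regrets: 9, 0, 7, 0 → max 9
II regrets: 3, 5, 2, 5 → max 5
III regrets: 5, 3, 9, 9 → max 9
IV regrets: 5, 5, 3, 10 → max 10
V regrets: 9, 6, 6, 6 → max 9
VI regrets: 9, 9, 0, 3 → max 9
VII regrets: 0, 5, 1, 9 → max 9
Smallest max regret = 5 → II.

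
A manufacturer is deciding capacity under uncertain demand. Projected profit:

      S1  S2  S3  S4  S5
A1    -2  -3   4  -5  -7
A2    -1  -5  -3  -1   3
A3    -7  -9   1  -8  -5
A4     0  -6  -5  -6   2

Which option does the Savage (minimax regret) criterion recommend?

A2

Column bests: S1=0, S2=-3, S3=4, S4=-1, S5=3.
A1 regrets: 2, 0, 0, 4, 10 → max 10
A2 regrets: 1, 2, 7, 0, 0 → max 7
A3 regrets: 7, 6, 3, 7, 8 → max 8
A4 regrets: 0, 3, 9, 5, 1 → max 9
Smallest max regret = 7 → A2.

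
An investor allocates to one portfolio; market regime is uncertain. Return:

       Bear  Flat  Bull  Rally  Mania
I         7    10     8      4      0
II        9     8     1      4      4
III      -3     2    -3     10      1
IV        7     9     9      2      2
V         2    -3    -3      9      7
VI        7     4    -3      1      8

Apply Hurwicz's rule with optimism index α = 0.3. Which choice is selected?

I: 0.3·10 + 0.7·0 = 3
II: 0.3·9 + 0.7·1 = 3.4
III: 0.3·10 + 0.7·(-3) = 0.9
IV: 0.3·9 + 0.7·2 = 4.1
V: 0.3·9 + 0.7·(-3) = 0.6
VI: 0.3·8 + 0.7·(-3) = 0.3
Highest Hurwicz score = 4.1 → IV.

IV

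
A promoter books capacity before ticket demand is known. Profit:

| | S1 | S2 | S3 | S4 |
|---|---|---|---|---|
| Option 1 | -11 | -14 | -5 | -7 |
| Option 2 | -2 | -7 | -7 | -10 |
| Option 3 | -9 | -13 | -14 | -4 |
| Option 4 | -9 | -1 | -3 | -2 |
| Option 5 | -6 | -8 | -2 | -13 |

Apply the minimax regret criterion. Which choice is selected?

Column bests: S1=-2, S2=-1, S3=-2, S4=-2.
Option 1 regrets: 9, 13, 3, 5 → max 13
Option 2 regrets: 0, 6, 5, 8 → max 8
Option 3 regrets: 7, 12, 12, 2 → max 12
Option 4 regrets: 7, 0, 1, 0 → max 7
Option 5 regrets: 4, 7, 0, 11 → max 11
Smallest max regret = 7 → Option 4.

Option 4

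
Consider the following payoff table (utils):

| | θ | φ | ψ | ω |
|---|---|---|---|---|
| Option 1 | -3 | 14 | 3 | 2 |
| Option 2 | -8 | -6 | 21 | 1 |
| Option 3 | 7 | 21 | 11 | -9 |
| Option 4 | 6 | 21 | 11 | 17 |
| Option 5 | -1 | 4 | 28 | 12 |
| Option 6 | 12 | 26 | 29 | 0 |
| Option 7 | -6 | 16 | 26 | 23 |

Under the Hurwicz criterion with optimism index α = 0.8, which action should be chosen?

Option 1: 0.8·14 + 0.2·(-3) = 10.6
Option 2: 0.8·21 + 0.2·(-8) = 15.2
Option 3: 0.8·21 + 0.2·(-9) = 15
Option 4: 0.8·21 + 0.2·6 = 18
Option 5: 0.8·28 + 0.2·(-1) = 22.2
Option 6: 0.8·29 + 0.2·0 = 23.2
Option 7: 0.8·26 + 0.2·(-6) = 19.6
Highest Hurwicz score = 23.2 → Option 6.

Option 6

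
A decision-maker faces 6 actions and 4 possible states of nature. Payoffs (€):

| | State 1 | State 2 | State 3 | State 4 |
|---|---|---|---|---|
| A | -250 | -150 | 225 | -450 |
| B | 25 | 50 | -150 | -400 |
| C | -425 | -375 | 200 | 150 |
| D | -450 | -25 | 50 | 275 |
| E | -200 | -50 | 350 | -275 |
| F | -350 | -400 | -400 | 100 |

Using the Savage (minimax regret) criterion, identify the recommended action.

Column bests: State 1=25, State 2=50, State 3=350, State 4=275.
A regrets: 275, 200, 125, 725 → max 725
B regrets: 0, 0, 500, 675 → max 675
C regrets: 450, 425, 150, 125 → max 450
D regrets: 475, 75, 300, 0 → max 475
E regrets: 225, 100, 0, 550 → max 550
F regrets: 375, 450, 750, 175 → max 750
Smallest max regret = 450 → C.

C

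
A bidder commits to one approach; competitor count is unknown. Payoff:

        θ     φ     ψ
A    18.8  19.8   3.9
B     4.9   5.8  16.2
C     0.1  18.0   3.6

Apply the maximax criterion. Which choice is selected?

A

Row maxima: A=19.8, B=16.2, C=18.0
Best best-case = 19.8 → A.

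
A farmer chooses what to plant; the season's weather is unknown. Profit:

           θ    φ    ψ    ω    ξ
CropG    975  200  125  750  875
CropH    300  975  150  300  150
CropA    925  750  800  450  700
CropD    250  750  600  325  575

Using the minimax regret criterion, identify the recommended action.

CropA

Column bests: θ=975, φ=975, ψ=800, ω=750, ξ=875.
CropG regrets: 0, 775, 675, 0, 0 → max 775
CropH regrets: 675, 0, 650, 450, 725 → max 725
CropA regrets: 50, 225, 0, 300, 175 → max 300
CropD regrets: 725, 225, 200, 425, 300 → max 725
Smallest max regret = 300 → CropA.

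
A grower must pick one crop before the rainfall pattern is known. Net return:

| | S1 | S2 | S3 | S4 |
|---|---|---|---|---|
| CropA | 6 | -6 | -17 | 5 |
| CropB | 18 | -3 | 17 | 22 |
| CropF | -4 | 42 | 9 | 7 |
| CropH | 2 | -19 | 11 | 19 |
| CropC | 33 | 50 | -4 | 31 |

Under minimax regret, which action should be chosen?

Column bests: S1=33, S2=50, S3=17, S4=31.
CropA regrets: 27, 56, 34, 26 → max 56
CropB regrets: 15, 53, 0, 9 → max 53
CropF regrets: 37, 8, 8, 24 → max 37
CropH regrets: 31, 69, 6, 12 → max 69
CropC regrets: 0, 0, 21, 0 → max 21
Smallest max regret = 21 → CropC.

CropC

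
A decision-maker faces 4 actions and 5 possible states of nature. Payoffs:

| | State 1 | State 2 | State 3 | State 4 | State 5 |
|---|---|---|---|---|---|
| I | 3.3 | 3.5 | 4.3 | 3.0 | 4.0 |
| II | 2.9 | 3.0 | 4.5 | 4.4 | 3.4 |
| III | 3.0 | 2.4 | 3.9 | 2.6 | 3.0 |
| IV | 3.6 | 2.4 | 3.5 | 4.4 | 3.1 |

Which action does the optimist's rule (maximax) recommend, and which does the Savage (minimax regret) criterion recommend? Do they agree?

maximax → II; minimax regret → II (agree)

Row maxima: I=4.3, II=4.5, III=3.9, IV=4.4
Best best-case = 4.5 → II.
Column bests: State 1=3.6, State 2=3.5, State 3=4.5, State 4=4.4, State 5=4.0.
I regrets: 0.3, 0.0, 0.2, 1.4, 0.0 → max 1.4
II regrets: 0.7, 0.5, 0.0, 0.0, 0.6 → max 0.7
III regrets: 0.6, 1.1, 0.6, 1.8, 1.0 → max 1.8
IV regrets: 0.0, 1.1, 1.0, 0.0, 0.9 → max 1.1
Smallest max regret = 0.7 → II.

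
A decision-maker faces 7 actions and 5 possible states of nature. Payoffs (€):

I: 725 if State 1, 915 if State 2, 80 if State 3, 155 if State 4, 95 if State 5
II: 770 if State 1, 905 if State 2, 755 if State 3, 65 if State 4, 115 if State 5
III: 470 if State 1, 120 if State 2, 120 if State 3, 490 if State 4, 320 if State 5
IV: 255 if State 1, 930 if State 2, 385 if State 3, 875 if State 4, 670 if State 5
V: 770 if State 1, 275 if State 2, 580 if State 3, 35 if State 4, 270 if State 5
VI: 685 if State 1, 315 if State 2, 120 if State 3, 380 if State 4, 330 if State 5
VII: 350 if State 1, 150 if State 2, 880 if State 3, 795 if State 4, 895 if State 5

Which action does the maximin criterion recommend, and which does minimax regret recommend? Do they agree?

maximin → IV; minimax regret → IV (agree)

Row minima: I=80, II=65, III=120, IV=255, V=35, VI=120, VII=150
Best worst-case = 255 → IV.
Column bests: State 1=770, State 2=930, State 3=880, State 4=875, State 5=895.
I regrets: 45, 15, 800, 720, 800 → max 800
II regrets: 0, 25, 125, 810, 780 → max 810
III regrets: 300, 810, 760, 385, 575 → max 810
IV regrets: 515, 0, 495, 0, 225 → max 515
V regrets: 0, 655, 300, 840, 625 → max 840
VI regrets: 85, 615, 760, 495, 565 → max 760
VII regrets: 420, 780, 0, 80, 0 → max 780
Smallest max regret = 515 → IV.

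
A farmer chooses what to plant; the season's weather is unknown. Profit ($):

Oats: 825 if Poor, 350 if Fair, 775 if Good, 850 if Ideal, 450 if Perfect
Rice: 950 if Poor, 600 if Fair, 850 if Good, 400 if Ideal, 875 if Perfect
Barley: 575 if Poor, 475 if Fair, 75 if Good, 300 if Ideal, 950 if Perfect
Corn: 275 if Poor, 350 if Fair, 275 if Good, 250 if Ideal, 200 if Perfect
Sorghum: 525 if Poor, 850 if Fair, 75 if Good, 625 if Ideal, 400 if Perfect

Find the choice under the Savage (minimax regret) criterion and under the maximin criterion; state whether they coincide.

minimax regret → Rice; maximin → Rice (agree)

Column bests: Poor=950, Fair=850, Good=850, Ideal=850, Perfect=950.
Oats regrets: 125, 500, 75, 0, 500 → max 500
Rice regrets: 0, 250, 0, 450, 75 → max 450
Barley regrets: 375, 375, 775, 550, 0 → max 775
Corn regrets: 675, 500, 575, 600, 750 → max 750
Sorghum regrets: 425, 0, 775, 225, 550 → max 775
Smallest max regret = 450 → Rice.
Row minima: Oats=350, Rice=400, Barley=75, Corn=200, Sorghum=75
Best worst-case = 400 → Rice.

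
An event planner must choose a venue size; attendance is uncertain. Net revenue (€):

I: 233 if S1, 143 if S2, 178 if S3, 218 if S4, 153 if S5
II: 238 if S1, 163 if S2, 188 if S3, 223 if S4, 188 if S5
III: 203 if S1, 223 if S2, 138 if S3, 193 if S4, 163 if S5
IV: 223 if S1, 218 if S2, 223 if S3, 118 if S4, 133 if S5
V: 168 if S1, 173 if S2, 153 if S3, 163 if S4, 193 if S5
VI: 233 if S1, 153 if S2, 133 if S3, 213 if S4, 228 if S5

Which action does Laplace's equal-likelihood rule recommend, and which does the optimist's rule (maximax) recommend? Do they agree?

laplace → II; maximax → II (agree)

Row averages: I=185, II=200, III=184, IV=183, V=170, VI=192
Highest average = 200 → II.
Row maxima: I=233, II=238, III=223, IV=223, V=193, VI=233
Best best-case = 238 → II.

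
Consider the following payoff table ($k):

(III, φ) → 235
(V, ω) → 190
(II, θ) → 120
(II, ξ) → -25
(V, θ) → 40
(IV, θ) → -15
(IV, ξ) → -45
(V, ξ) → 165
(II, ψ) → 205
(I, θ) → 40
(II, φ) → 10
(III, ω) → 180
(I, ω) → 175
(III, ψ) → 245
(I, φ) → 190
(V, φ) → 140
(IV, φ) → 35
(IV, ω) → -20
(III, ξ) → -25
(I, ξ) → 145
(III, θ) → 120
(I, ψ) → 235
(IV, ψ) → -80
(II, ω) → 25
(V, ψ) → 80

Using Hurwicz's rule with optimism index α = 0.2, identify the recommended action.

I

I: 0.2·235 + 0.8·40 = 79
II: 0.2·205 + 0.8·(-25) = 21
III: 0.2·245 + 0.8·(-25) = 29
IV: 0.2·35 + 0.8·(-80) = -57
V: 0.2·190 + 0.8·40 = 70
Highest Hurwicz score = 79 → I.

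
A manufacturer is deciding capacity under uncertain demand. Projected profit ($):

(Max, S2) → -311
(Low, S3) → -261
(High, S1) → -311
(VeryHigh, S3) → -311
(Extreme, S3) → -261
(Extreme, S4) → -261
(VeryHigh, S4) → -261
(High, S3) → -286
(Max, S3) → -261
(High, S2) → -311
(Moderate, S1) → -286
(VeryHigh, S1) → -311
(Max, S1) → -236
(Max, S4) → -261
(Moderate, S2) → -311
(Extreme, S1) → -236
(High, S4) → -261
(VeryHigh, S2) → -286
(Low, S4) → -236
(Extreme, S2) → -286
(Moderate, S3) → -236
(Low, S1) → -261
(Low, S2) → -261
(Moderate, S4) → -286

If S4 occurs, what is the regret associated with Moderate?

50

Best payoff under S4 is -236.
Regret = -236 − (-286) = 50.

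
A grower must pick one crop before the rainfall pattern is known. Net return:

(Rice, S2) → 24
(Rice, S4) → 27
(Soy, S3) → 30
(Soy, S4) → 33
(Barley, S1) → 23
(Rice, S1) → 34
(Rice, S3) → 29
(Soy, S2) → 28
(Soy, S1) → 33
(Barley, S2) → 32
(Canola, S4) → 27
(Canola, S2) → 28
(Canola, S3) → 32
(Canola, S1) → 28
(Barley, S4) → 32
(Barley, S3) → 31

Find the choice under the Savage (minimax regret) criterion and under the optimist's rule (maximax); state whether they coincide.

minimax regret → Soy; maximax → Rice (disagree)

Column bests: S1=34, S2=32, S3=32, S4=33.
Canola regrets: 6, 4, 0, 6 → max 6
Soy regrets: 1, 4, 2, 0 → max 4
Rice regrets: 0, 8, 3, 6 → max 8
Barley regrets: 11, 0, 1, 1 → max 11
Smallest max regret = 4 → Soy.
Row maxima: Canola=32, Soy=33, Rice=34, Barley=32
Best best-case = 34 → Rice.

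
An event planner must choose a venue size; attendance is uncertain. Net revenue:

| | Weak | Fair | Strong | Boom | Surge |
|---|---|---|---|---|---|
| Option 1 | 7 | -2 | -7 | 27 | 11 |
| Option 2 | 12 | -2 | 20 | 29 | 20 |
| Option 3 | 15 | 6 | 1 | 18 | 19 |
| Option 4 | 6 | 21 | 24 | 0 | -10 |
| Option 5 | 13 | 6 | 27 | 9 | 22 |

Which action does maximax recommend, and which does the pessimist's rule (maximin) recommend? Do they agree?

Row maxima: Option 1=27, Option 2=29, Option 3=19, Option 4=24, Option 5=27
Best best-case = 29 → Option 2.
Row minima: Option 1=-7, Option 2=-2, Option 3=1, Option 4=-10, Option 5=6
Best worst-case = 6 → Option 5.

maximax → Option 2; maximin → Option 5 (disagree)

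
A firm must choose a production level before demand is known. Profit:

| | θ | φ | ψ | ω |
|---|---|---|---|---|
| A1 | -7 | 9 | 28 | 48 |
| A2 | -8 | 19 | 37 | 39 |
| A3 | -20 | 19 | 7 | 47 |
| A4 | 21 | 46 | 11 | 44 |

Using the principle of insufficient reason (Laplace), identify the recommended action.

Row averages: A1=19.5, A2=21.75, A3=13.25, A4=30.5
Highest average = 30.5 → A4.

A4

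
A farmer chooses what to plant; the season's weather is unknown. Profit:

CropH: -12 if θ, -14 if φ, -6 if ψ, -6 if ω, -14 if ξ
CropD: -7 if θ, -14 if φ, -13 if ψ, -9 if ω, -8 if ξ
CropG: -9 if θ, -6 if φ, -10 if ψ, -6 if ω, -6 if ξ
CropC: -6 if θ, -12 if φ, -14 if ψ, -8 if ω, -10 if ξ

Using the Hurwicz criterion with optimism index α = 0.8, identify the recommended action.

CropH: 0.8·(-6) + 0.2·(-14) = -7.6
CropD: 0.8·(-7) + 0.2·(-14) = -8.4
CropG: 0.8·(-6) + 0.2·(-10) = -6.8
CropC: 0.8·(-6) + 0.2·(-14) = -7.6
Highest Hurwicz score = -6.8 → CropG.

CropG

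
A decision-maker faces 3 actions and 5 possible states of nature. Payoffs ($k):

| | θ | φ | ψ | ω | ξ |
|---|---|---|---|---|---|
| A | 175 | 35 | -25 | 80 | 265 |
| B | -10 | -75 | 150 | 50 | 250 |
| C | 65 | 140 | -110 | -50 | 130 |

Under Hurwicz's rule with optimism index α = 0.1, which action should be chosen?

A: 0.1·265 + 0.9·(-25) = 4
B: 0.1·250 + 0.9·(-75) = -42.5
C: 0.1·140 + 0.9·(-110) = -85
Highest Hurwicz score = 4 → A.

A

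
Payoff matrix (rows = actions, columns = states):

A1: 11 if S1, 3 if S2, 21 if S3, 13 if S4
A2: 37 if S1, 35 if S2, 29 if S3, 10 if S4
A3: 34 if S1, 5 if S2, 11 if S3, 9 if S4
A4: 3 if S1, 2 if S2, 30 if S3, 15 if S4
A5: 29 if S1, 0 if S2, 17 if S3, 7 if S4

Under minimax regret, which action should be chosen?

A2

Column bests: S1=37, S2=35, S3=30, S4=15.
A1 regrets: 26, 32, 9, 2 → max 32
A2 regrets: 0, 0, 1, 5 → max 5
A3 regrets: 3, 30, 19, 6 → max 30
A4 regrets: 34, 33, 0, 0 → max 34
A5 regrets: 8, 35, 13, 8 → max 35
Smallest max regret = 5 → A2.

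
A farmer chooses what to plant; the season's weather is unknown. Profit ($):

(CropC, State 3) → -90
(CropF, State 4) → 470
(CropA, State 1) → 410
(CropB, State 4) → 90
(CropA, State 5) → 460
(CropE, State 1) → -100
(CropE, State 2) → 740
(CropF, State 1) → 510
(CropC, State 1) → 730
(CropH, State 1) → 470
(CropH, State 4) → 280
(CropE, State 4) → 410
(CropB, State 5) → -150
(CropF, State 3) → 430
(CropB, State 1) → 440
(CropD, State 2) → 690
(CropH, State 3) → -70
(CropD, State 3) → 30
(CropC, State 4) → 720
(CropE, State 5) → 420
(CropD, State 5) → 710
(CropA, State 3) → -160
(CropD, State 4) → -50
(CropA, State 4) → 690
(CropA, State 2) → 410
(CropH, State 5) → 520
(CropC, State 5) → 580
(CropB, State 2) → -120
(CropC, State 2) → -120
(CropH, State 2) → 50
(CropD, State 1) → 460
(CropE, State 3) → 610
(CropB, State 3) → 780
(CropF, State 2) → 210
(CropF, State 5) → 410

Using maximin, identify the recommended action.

Row minima: CropD=-50, CropF=210, CropC=-120, CropH=-70, CropE=-100, CropB=-150, CropA=-160
Best worst-case = 210 → CropF.

CropF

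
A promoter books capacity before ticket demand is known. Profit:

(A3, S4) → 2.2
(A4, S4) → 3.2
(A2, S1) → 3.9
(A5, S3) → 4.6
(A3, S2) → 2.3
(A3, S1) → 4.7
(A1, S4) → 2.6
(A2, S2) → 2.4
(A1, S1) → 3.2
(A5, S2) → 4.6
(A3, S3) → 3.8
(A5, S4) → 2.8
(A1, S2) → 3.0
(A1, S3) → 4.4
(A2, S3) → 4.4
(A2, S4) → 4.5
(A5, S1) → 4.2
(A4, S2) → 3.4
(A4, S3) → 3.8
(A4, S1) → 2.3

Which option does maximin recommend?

Row minima: A1=2.6, A2=2.4, A3=2.2, A4=2.3, A5=2.8
Best worst-case = 2.8 → A5.

A5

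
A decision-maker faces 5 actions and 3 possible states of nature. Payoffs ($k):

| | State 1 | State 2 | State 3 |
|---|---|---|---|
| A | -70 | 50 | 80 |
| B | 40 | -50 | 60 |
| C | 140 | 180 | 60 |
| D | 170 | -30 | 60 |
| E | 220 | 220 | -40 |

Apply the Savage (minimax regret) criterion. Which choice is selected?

Column bests: State 1=220, State 2=220, State 3=80.
A regrets: 290, 170, 0 → max 290
B regrets: 180, 270, 20 → max 270
C regrets: 80, 40, 20 → max 80
D regrets: 50, 250, 20 → max 250
E regrets: 0, 0, 120 → max 120
Smallest max regret = 80 → C.

C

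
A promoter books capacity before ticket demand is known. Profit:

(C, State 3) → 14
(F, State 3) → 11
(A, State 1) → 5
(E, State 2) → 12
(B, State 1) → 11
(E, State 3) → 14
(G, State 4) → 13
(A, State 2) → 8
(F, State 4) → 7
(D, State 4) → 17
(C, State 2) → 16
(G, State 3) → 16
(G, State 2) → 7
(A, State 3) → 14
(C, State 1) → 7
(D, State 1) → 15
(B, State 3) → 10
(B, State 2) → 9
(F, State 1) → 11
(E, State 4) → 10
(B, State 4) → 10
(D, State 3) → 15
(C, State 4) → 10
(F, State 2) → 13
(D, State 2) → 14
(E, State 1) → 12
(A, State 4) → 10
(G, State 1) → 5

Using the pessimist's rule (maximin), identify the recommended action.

Row minima: A=5, B=9, C=7, D=14, E=10, F=7, G=5
Best worst-case = 14 → D.

D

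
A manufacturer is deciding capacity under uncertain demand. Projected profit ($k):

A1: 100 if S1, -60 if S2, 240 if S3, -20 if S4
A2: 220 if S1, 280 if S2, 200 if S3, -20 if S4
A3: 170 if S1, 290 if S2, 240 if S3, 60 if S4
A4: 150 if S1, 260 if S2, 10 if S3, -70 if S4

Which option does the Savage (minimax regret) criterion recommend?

A3

Column bests: S1=220, S2=290, S3=240, S4=60.
A1 regrets: 120, 350, 0, 80 → max 350
A2 regrets: 0, 10, 40, 80 → max 80
A3 regrets: 50, 0, 0, 0 → max 50
A4 regrets: 70, 30, 230, 130 → max 230
Smallest max regret = 50 → A3.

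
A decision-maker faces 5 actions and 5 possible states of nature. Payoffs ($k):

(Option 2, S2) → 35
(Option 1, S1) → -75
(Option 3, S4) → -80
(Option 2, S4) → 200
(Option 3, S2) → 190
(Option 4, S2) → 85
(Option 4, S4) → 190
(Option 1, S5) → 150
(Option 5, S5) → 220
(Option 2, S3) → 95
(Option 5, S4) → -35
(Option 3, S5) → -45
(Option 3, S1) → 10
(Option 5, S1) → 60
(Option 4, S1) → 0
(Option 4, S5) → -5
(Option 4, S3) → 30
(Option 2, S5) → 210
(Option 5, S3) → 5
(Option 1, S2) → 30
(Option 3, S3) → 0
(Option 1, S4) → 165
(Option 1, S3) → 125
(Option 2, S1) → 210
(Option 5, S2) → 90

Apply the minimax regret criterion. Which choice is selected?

Option 2

Column bests: S1=210, S2=190, S3=125, S4=200, S5=220.
Option 1 regrets: 285, 160, 0, 35, 70 → max 285
Option 2 regrets: 0, 155, 30, 0, 10 → max 155
Option 3 regrets: 200, 0, 125, 280, 265 → max 280
Option 4 regrets: 210, 105, 95, 10, 225 → max 225
Option 5 regrets: 150, 100, 120, 235, 0 → max 235
Smallest max regret = 155 → Option 2.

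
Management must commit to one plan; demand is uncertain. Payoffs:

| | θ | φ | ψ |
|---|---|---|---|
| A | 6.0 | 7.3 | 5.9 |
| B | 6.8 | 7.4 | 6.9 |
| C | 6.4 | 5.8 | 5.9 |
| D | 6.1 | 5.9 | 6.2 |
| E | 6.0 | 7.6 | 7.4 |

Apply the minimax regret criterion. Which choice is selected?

B

Column bests: θ=6.8, φ=7.6, ψ=7.4.
A regrets: 0.8, 0.3, 1.5 → max 1.5
B regrets: 0.0, 0.2, 0.5 → max 0.5
C regrets: 0.4, 1.8, 1.5 → max 1.8
D regrets: 0.7, 1.7, 1.2 → max 1.7
E regrets: 0.8, 0.0, 0.0 → max 0.8
Smallest max regret = 0.5 → B.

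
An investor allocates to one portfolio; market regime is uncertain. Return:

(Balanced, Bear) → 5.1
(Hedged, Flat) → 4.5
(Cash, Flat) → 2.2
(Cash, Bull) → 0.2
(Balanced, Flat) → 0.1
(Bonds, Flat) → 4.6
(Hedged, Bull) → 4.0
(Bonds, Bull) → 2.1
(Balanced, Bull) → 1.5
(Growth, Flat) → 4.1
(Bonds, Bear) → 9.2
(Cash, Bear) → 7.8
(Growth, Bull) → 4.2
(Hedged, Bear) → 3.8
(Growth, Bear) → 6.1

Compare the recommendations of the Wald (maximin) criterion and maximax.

Row minima: Balanced=0.1, Bonds=2.1, Growth=4.1, Hedged=3.8, Cash=0.2
Best worst-case = 4.1 → Growth.
Row maxima: Balanced=5.1, Bonds=9.2, Growth=6.1, Hedged=4.5, Cash=7.8
Best best-case = 9.2 → Bonds.

maximin → Growth; maximax → Bonds (disagree)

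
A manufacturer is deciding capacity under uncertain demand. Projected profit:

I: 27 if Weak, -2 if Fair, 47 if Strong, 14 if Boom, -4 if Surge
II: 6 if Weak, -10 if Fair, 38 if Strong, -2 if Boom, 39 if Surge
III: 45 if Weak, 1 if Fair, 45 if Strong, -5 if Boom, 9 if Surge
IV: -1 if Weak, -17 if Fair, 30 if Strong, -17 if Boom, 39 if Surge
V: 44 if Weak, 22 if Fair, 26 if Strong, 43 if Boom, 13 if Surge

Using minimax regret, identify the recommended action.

Column bests: Weak=45, Fair=22, Strong=47, Boom=43, Surge=39.
I regrets: 18, 24, 0, 29, 43 → max 43
II regrets: 39, 32, 9, 45, 0 → max 45
III regrets: 0, 21, 2, 48, 30 → max 48
IV regrets: 46, 39, 17, 60, 0 → max 60
V regrets: 1, 0, 21, 0, 26 → max 26
Smallest max regret = 26 → V.

V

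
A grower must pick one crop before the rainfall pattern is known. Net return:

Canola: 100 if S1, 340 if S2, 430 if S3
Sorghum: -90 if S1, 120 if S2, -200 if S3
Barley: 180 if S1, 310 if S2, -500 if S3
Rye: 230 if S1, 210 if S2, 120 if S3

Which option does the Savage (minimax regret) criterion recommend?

Column bests: S1=230, S2=340, S3=430.
Canola regrets: 130, 0, 0 → max 130
Sorghum regrets: 320, 220, 630 → max 630
Barley regrets: 50, 30, 930 → max 930
Rye regrets: 0, 130, 310 → max 310
Smallest max regret = 130 → Canola.

Canola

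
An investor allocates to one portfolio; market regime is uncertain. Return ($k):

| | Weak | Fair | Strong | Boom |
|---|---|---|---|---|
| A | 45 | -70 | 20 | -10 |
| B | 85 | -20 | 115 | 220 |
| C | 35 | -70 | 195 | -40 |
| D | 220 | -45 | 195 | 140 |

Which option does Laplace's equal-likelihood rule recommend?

D

Row averages: A=-3.75, B=100, C=30, D=127.5
Highest average = 127.5 → D.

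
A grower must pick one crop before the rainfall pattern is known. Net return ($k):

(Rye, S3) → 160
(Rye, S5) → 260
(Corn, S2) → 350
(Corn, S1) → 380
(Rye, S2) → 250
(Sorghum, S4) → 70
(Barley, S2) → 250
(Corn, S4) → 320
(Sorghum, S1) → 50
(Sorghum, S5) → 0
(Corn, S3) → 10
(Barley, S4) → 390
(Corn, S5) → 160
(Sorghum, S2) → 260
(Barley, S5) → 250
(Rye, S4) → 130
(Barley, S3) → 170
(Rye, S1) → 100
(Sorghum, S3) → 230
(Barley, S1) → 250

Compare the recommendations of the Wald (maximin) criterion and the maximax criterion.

maximin → Barley; maximax → Barley (agree)

Row minima: Rye=100, Sorghum=0, Barley=170, Corn=10
Best worst-case = 170 → Barley.
Row maxima: Rye=260, Sorghum=260, Barley=390, Corn=380
Best best-case = 390 → Barley.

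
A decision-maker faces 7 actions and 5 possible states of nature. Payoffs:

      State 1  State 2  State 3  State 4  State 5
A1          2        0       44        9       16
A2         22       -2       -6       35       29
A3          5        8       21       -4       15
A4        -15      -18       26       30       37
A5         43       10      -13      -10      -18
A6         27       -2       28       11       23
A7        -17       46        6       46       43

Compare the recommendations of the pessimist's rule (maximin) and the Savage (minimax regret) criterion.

Row minima: A1=0, A2=-6, A3=-4, A4=-18, A5=-18, A6=-2, A7=-17
Best worst-case = 0 → A1.
Column bests: State 1=43, State 2=46, State 3=44, State 4=46, State 5=43.
A1 regrets: 41, 46, 0, 37, 27 → max 46
A2 regrets: 21, 48, 50, 11, 14 → max 50
A3 regrets: 38, 38, 23, 50, 28 → max 50
A4 regrets: 58, 64, 18, 16, 6 → max 64
A5 regrets: 0, 36, 57, 56, 61 → max 61
A6 regrets: 16, 48, 16, 35, 20 → max 48
A7 regrets: 60, 0, 38, 0, 0 → max 60
Smallest max regret = 46 → A1.

maximin → A1; minimax regret → A1 (agree)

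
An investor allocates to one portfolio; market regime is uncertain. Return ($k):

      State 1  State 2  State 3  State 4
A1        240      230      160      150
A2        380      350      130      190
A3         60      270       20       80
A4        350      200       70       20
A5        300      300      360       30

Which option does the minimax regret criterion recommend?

Column bests: State 1=380, State 2=350, State 3=360, State 4=190.
A1 regrets: 140, 120, 200, 40 → max 200
A2 regrets: 0, 0, 230, 0 → max 230
A3 regrets: 320, 80, 340, 110 → max 340
A4 regrets: 30, 150, 290, 170 → max 290
A5 regrets: 80, 50, 0, 160 → max 160
Smallest max regret = 160 → A5.

A5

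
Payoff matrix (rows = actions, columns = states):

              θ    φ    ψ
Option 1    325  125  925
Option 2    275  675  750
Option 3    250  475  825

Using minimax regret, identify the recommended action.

Option 2

Column bests: θ=325, φ=675, ψ=925.
Option 1 regrets: 0, 550, 0 → max 550
Option 2 regrets: 50, 0, 175 → max 175
Option 3 regrets: 75, 200, 100 → max 200
Smallest max regret = 175 → Option 2.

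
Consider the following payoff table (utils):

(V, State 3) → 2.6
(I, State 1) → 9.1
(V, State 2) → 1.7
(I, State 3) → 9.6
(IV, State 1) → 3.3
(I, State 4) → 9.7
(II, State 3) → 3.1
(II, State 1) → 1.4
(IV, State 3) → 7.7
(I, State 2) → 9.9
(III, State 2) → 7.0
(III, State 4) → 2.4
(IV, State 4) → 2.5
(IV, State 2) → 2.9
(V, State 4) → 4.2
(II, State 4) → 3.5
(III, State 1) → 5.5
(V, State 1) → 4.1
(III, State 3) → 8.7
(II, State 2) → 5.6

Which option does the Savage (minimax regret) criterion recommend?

Column bests: State 1=9.1, State 2=9.9, State 3=9.6, State 4=9.7.
I regrets: 0.0, 0.0, 0.0, 0.0 → max 0.0
II regrets: 7.7, 4.3, 6.5, 6.2 → max 7.7
III regrets: 3.6, 2.9, 0.9, 7.3 → max 7.3
IV regrets: 5.8, 7.0, 1.9, 7.2 → max 7.2
V regrets: 5.0, 8.2, 7.0, 5.5 → max 8.2
Smallest max regret = 0.0 → I.

I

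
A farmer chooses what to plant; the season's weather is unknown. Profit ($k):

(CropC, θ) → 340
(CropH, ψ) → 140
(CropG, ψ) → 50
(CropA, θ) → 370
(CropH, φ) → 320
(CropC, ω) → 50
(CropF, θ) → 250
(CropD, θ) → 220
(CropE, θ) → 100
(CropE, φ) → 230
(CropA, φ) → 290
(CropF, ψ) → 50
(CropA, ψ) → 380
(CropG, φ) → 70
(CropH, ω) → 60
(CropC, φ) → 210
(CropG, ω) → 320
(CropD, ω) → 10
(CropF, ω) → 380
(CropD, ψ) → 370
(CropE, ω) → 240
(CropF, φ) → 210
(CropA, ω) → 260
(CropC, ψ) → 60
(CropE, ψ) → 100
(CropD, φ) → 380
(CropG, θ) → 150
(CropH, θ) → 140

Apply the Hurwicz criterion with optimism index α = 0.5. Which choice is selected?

CropA

CropH: 0.5·320 + 0.5·60 = 190
CropA: 0.5·380 + 0.5·260 = 320
CropD: 0.5·380 + 0.5·10 = 195
CropF: 0.5·380 + 0.5·50 = 215
CropE: 0.5·240 + 0.5·100 = 170
CropG: 0.5·320 + 0.5·50 = 185
CropC: 0.5·340 + 0.5·50 = 195
Highest Hurwicz score = 320 → CropA.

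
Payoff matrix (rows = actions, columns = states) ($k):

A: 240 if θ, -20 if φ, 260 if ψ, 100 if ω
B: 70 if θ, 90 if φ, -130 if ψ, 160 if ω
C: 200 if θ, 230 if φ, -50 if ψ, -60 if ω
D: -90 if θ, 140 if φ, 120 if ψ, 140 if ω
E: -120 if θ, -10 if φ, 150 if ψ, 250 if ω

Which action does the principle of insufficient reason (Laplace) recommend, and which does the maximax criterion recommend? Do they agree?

Row averages: A=145, B=47.5, C=80, D=77.5, E=67.5
Highest average = 145 → A.
Row maxima: A=260, B=160, C=230, D=140, E=250
Best best-case = 260 → A.

laplace → A; maximax → A (agree)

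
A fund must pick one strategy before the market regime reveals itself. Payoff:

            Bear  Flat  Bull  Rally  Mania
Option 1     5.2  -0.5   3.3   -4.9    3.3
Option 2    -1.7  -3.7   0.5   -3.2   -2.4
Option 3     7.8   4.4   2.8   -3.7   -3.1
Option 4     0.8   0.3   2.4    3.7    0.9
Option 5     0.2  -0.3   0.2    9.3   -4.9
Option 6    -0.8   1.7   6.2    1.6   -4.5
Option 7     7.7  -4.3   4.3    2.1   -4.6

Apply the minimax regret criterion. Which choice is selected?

Column bests: Bear=7.8, Flat=4.4, Bull=6.2, Rally=9.3, Mania=3.3.
Option 1 regrets: 2.6, 4.9, 2.9, 14.2, 0.0 → max 14.2
Option 2 regrets: 9.5, 8.1, 5.7, 12.5, 5.7 → max 12.5
Option 3 regrets: 0.0, 0.0, 3.4, 13.0, 6.4 → max 13.0
Option 4 regrets: 7.0, 4.1, 3.8, 5.6, 2.4 → max 7.0
Option 5 regrets: 7.6, 4.7, 6.0, 0.0, 8.2 → max 8.2
Option 6 regrets: 8.6, 2.7, 0.0, 7.7, 7.8 → max 8.6
Option 7 regrets: 0.1, 8.7, 1.9, 7.2, 7.9 → max 8.7
Smallest max regret = 7.0 → Option 4.

Option 4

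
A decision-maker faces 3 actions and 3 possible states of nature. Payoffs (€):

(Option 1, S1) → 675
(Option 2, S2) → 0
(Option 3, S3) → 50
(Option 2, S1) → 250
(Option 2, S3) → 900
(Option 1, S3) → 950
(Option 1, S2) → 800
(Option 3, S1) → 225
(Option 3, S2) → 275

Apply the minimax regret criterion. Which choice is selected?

Column bests: S1=675, S2=800, S3=950.
Option 1 regrets: 0, 0, 0 → max 0
Option 2 regrets: 425, 800, 50 → max 800
Option 3 regrets: 450, 525, 900 → max 900
Smallest max regret = 0 → Option 1.

Option 1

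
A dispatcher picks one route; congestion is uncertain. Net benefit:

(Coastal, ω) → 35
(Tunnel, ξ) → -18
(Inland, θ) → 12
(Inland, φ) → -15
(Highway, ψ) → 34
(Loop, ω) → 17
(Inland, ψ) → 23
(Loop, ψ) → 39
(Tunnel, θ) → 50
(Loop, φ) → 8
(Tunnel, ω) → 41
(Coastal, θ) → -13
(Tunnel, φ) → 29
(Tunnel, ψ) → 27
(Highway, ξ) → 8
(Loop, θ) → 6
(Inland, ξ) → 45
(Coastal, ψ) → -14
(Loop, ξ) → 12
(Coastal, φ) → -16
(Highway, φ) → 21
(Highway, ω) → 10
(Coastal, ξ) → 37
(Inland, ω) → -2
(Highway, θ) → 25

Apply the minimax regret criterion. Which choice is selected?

Column bests: θ=50, φ=29, ψ=39, ω=41, ξ=45.
Tunnel regrets: 0, 0, 12, 0, 63 → max 63
Inland regrets: 38, 44, 16, 43, 0 → max 44
Loop regrets: 44, 21, 0, 24, 33 → max 44
Highway regrets: 25, 8, 5, 31, 37 → max 37
Coastal regrets: 63, 45, 53, 6, 8 → max 63
Smallest max regret = 37 → Highway.

Highway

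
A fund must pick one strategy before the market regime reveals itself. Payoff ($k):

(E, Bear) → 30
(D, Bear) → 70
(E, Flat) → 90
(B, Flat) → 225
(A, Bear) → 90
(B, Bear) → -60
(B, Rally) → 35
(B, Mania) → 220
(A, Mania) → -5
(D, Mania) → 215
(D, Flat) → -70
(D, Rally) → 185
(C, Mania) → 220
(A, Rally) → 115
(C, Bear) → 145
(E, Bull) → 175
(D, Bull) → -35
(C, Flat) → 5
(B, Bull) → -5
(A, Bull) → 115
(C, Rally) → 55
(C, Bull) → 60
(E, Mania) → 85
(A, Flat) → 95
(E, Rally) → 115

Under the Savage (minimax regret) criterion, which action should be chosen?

Column bests: Bear=145, Flat=225, Bull=175, Rally=185, Mania=220.
A regrets: 55, 130, 60, 70, 225 → max 225
B regrets: 205, 0, 180, 150, 0 → max 205
C regrets: 0, 220, 115, 130, 0 → max 220
D regrets: 75, 295, 210, 0, 5 → max 295
E regrets: 115, 135, 0, 70, 135 → max 135
Smallest max regret = 135 → E.

E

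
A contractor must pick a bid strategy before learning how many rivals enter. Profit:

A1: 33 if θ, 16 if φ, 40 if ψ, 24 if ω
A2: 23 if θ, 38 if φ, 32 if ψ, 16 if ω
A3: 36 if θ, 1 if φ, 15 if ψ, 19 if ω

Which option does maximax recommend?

Row maxima: A1=40, A2=38, A3=36
Best best-case = 40 → A1.

A1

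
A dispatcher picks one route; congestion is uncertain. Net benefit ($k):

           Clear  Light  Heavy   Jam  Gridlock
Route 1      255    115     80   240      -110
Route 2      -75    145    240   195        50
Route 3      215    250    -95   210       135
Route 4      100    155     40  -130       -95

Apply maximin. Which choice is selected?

Route 2

Row minima: Route 1=-110, Route 2=-75, Route 3=-95, Route 4=-130
Best worst-case = -75 → Route 2.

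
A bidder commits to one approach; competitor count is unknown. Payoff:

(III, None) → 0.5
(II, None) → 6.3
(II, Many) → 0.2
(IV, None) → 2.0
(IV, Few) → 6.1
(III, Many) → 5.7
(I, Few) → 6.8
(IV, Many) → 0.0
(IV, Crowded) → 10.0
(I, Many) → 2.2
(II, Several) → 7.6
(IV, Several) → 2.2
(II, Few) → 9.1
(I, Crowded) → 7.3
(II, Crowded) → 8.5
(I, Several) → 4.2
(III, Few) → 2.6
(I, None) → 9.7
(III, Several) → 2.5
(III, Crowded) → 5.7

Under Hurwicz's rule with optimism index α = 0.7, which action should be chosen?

I

I: 0.7·9.7 + 0.3·2.2 = 7.45
II: 0.7·9.1 + 0.3·0.2 = 6.43
III: 0.7·5.7 + 0.3·0.5 = 4.14
IV: 0.7·10.0 + 0.3·0.0 = 7
Highest Hurwicz score = 7.45 → I.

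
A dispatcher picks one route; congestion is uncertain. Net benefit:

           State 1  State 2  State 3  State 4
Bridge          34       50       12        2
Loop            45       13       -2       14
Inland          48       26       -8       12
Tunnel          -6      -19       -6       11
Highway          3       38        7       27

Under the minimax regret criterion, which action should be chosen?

Column bests: State 1=48, State 2=50, State 3=12, State 4=27.
Bridge regrets: 14, 0, 0, 25 → max 25
Loop regrets: 3, 37, 14, 13 → max 37
Inland regrets: 0, 24, 20, 15 → max 24
Tunnel regrets: 54, 69, 18, 16 → max 69
Highway regrets: 45, 12, 5, 0 → max 45
Smallest max regret = 24 → Inland.

Inland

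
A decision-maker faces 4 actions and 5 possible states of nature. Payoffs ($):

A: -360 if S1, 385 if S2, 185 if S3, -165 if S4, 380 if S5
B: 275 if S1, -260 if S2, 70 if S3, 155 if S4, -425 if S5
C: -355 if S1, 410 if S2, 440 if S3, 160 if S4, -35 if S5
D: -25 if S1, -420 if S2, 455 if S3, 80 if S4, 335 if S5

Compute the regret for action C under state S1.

630

Best payoff under S1 is 275.
Regret = 275 − (-355) = 630.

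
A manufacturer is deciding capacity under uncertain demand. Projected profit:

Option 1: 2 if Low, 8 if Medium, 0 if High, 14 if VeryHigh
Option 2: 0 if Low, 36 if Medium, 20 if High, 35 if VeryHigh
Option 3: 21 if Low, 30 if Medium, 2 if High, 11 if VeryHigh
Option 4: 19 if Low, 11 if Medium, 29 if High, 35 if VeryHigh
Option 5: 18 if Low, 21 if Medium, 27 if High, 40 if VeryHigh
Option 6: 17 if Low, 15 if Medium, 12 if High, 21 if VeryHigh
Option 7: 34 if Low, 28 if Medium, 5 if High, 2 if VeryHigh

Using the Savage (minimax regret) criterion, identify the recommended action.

Column bests: Low=34, Medium=36, High=29, VeryHigh=40.
Option 1 regrets: 32, 28, 29, 26 → max 32
Option 2 regrets: 34, 0, 9, 5 → max 34
Option 3 regrets: 13, 6, 27, 29 → max 29
Option 4 regrets: 15, 25, 0, 5 → max 25
Option 5 regrets: 16, 15, 2, 0 → max 16
Option 6 regrets: 17, 21, 17, 19 → max 21
Option 7 regrets: 0, 8, 24, 38 → max 38
Smallest max regret = 16 → Option 5.

Option 5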